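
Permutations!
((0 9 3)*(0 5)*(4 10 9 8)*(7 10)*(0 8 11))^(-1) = (0 11)(3 9 10 7 4 8 5)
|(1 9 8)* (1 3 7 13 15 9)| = 6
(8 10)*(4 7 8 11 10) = [0, 1, 2, 3, 7, 5, 6, 8, 4, 9, 11, 10] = (4 7 8)(10 11)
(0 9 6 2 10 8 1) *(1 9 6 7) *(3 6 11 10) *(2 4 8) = [11, 0, 3, 6, 8, 5, 4, 1, 9, 7, 2, 10] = (0 11 10 2 3 6 4 8 9 7 1)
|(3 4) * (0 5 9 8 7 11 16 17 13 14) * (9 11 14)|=|(0 5 11 16 17 13 9 8 7 14)(3 4)|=10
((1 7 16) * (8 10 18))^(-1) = (1 16 7)(8 18 10)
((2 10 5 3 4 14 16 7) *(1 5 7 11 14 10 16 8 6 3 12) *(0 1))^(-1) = (0 12 5 1)(2 7 10 4 3 6 8 14 11 16)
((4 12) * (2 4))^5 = ((2 4 12))^5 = (2 12 4)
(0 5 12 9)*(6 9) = (0 5 12 6 9) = [5, 1, 2, 3, 4, 12, 9, 7, 8, 0, 10, 11, 6]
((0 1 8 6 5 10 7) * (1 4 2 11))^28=(0 10 6 1 2)(4 7 5 8 11)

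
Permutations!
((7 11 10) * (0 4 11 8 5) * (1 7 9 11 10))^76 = (0 11 5 9 8 10 7 4 1) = ((0 4 10 9 11 1 7 8 5))^76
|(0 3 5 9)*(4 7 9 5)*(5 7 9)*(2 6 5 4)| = 8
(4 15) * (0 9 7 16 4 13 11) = (0 9 7 16 4 15 13 11) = [9, 1, 2, 3, 15, 5, 6, 16, 8, 7, 10, 0, 12, 11, 14, 13, 4]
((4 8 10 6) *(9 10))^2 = ((4 8 9 10 6))^2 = (4 9 6 8 10)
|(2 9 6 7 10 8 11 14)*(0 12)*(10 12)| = 10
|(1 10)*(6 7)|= 2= |(1 10)(6 7)|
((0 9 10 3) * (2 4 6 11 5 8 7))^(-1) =((0 9 10 3)(2 4 6 11 5 8 7))^(-1) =(0 3 10 9)(2 7 8 5 11 6 4)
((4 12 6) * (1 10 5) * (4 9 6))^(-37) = (1 5 10)(4 12)(6 9)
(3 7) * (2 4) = (2 4)(3 7) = [0, 1, 4, 7, 2, 5, 6, 3]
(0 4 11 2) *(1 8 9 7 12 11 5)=(0 4 5 1 8 9 7 12 11 2)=[4, 8, 0, 3, 5, 1, 6, 12, 9, 7, 10, 2, 11]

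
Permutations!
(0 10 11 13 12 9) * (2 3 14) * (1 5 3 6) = (0 10 11 13 12 9)(1 5 3 14 2 6) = [10, 5, 6, 14, 4, 3, 1, 7, 8, 0, 11, 13, 9, 12, 2]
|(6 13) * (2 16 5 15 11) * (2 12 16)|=10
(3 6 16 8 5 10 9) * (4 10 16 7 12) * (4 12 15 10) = (3 6 7 15 10 9)(5 16 8) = [0, 1, 2, 6, 4, 16, 7, 15, 5, 3, 9, 11, 12, 13, 14, 10, 8]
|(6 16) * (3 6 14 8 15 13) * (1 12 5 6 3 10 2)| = 11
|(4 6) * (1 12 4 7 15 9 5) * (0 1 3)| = 10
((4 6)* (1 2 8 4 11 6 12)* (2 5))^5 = (1 12 4 8 2 5)(6 11)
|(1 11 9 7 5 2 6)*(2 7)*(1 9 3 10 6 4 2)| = |(1 11 3 10 6 9)(2 4)(5 7)| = 6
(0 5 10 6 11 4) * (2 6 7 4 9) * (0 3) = (0 5 10 7 4 3)(2 6 11 9) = [5, 1, 6, 0, 3, 10, 11, 4, 8, 2, 7, 9]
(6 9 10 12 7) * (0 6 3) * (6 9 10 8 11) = [9, 1, 2, 0, 4, 5, 10, 3, 11, 8, 12, 6, 7] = (0 9 8 11 6 10 12 7 3)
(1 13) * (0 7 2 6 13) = (0 7 2 6 13 1) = [7, 0, 6, 3, 4, 5, 13, 2, 8, 9, 10, 11, 12, 1]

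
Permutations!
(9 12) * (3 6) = (3 6)(9 12) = [0, 1, 2, 6, 4, 5, 3, 7, 8, 12, 10, 11, 9]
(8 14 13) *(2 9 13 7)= (2 9 13 8 14 7)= [0, 1, 9, 3, 4, 5, 6, 2, 14, 13, 10, 11, 12, 8, 7]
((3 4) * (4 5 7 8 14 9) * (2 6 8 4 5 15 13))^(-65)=(2 6 8 14 9 5 7 4 3 15 13)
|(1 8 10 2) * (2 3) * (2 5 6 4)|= 8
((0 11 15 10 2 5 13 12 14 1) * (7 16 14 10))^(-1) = (0 1 14 16 7 15 11)(2 10 12 13 5)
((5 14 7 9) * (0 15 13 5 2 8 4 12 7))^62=(0 13 14 15 5)(2 4 7)(8 12 9)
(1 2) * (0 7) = (0 7)(1 2) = [7, 2, 1, 3, 4, 5, 6, 0]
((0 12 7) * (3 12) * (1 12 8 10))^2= ((0 3 8 10 1 12 7))^2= (0 8 1 7 3 10 12)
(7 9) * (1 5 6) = [0, 5, 2, 3, 4, 6, 1, 9, 8, 7] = (1 5 6)(7 9)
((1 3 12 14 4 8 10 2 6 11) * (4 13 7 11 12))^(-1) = ((1 3 4 8 10 2 6 12 14 13 7 11))^(-1) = (1 11 7 13 14 12 6 2 10 8 4 3)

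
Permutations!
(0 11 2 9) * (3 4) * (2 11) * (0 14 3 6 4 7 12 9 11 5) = (0 2 11 5)(3 7 12 9 14)(4 6) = [2, 1, 11, 7, 6, 0, 4, 12, 8, 14, 10, 5, 9, 13, 3]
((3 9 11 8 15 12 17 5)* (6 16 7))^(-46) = ((3 9 11 8 15 12 17 5)(6 16 7))^(-46) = (3 11 15 17)(5 9 8 12)(6 7 16)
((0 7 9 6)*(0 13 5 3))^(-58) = (0 5 6 7 3 13 9)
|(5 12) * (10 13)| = 2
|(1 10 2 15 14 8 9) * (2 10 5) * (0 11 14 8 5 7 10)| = 11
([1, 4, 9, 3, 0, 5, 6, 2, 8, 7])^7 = (0 1 4)(2 9 7)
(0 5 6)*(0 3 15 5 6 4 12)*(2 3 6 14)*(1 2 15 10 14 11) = (0 11 1 2 3 10 14 15 5 4 12) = [11, 2, 3, 10, 12, 4, 6, 7, 8, 9, 14, 1, 0, 13, 15, 5]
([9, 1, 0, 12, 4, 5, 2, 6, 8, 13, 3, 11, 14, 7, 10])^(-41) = [9, 1, 0, 10, 4, 5, 2, 6, 8, 13, 14, 11, 3, 7, 12]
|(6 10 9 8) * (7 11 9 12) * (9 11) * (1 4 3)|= |(1 4 3)(6 10 12 7 9 8)|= 6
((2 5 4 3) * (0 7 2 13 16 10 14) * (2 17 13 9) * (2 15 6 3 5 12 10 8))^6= (0 2 17 10 16)(3 15)(6 9)(7 12 13 14 8)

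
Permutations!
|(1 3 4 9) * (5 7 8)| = 12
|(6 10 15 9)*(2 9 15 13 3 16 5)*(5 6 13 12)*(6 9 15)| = 12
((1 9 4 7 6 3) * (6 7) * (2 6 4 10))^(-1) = (1 3 6 2 10 9)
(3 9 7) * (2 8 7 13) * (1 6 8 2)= [0, 6, 2, 9, 4, 5, 8, 3, 7, 13, 10, 11, 12, 1]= (1 6 8 7 3 9 13)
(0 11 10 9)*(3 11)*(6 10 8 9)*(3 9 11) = (0 9)(6 10)(8 11) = [9, 1, 2, 3, 4, 5, 10, 7, 11, 0, 6, 8]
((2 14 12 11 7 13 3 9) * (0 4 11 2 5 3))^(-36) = (14)(0 13 7 11 4)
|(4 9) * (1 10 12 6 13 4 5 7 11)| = |(1 10 12 6 13 4 9 5 7 11)| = 10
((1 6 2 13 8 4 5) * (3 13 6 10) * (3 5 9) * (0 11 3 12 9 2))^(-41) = ((0 11 3 13 8 4 2 6)(1 10 5)(9 12))^(-41) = (0 6 2 4 8 13 3 11)(1 10 5)(9 12)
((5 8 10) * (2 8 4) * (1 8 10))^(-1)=(1 8)(2 4 5 10)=((1 8)(2 10 5 4))^(-1)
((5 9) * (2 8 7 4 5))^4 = (2 5 7)(4 8 9) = ((2 8 7 4 5 9))^4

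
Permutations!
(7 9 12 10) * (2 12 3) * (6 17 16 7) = (2 12 10 6 17 16 7 9 3) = [0, 1, 12, 2, 4, 5, 17, 9, 8, 3, 6, 11, 10, 13, 14, 15, 7, 16]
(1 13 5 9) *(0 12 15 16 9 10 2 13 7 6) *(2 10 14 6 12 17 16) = (0 17 16 9 1 7 12 15 2 13 5 14 6) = [17, 7, 13, 3, 4, 14, 0, 12, 8, 1, 10, 11, 15, 5, 6, 2, 9, 16]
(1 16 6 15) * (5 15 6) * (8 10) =(1 16 5 15)(8 10) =[0, 16, 2, 3, 4, 15, 6, 7, 10, 9, 8, 11, 12, 13, 14, 1, 5]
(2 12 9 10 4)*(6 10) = (2 12 9 6 10 4) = [0, 1, 12, 3, 2, 5, 10, 7, 8, 6, 4, 11, 9]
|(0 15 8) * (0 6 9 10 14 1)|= 8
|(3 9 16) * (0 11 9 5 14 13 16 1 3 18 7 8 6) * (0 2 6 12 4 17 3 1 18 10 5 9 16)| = 56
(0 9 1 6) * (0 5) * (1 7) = [9, 6, 2, 3, 4, 0, 5, 1, 8, 7] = (0 9 7 1 6 5)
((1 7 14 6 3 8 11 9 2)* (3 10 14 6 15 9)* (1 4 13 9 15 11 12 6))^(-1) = (15)(1 7)(2 9 13 4)(3 11 14 10 6 12 8)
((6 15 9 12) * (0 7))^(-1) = (0 7)(6 12 9 15)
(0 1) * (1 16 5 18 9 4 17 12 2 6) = (0 16 5 18 9 4 17 12 2 6 1) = [16, 0, 6, 3, 17, 18, 1, 7, 8, 4, 10, 11, 2, 13, 14, 15, 5, 12, 9]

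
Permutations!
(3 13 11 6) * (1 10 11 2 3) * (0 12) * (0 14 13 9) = (0 12 14 13 2 3 9)(1 10 11 6) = [12, 10, 3, 9, 4, 5, 1, 7, 8, 0, 11, 6, 14, 2, 13]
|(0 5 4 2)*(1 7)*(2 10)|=10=|(0 5 4 10 2)(1 7)|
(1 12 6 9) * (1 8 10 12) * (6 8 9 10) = [0, 1, 2, 3, 4, 5, 10, 7, 6, 9, 12, 11, 8] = (6 10 12 8)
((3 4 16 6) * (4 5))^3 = (3 16 5 6 4)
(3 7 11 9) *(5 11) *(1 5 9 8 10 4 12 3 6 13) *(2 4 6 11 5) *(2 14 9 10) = (1 14 9 11 8 2 4 12 3 7 10 6 13) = [0, 14, 4, 7, 12, 5, 13, 10, 2, 11, 6, 8, 3, 1, 9]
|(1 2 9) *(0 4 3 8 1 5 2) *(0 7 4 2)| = 20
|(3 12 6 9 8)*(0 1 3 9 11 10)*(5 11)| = 8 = |(0 1 3 12 6 5 11 10)(8 9)|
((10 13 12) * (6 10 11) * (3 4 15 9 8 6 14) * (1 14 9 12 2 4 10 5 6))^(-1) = ((1 14 3 10 13 2 4 15 12 11 9 8)(5 6))^(-1) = (1 8 9 11 12 15 4 2 13 10 3 14)(5 6)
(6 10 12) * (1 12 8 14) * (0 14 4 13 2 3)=(0 14 1 12 6 10 8 4 13 2 3)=[14, 12, 3, 0, 13, 5, 10, 7, 4, 9, 8, 11, 6, 2, 1]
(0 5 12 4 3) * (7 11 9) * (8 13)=(0 5 12 4 3)(7 11 9)(8 13)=[5, 1, 2, 0, 3, 12, 6, 11, 13, 7, 10, 9, 4, 8]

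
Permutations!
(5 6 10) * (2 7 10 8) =(2 7 10 5 6 8) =[0, 1, 7, 3, 4, 6, 8, 10, 2, 9, 5]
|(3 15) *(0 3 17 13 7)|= |(0 3 15 17 13 7)|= 6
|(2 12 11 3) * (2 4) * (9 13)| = |(2 12 11 3 4)(9 13)| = 10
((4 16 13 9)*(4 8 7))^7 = ((4 16 13 9 8 7))^7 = (4 16 13 9 8 7)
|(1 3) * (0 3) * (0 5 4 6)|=|(0 3 1 5 4 6)|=6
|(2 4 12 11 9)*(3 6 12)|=7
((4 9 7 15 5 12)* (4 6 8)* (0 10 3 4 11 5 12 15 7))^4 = (0 9 4 3 10)(5 8 12)(6 15 11) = ((0 10 3 4 9)(5 15 12 6 8 11))^4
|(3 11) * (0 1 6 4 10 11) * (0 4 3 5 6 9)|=6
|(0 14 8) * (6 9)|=|(0 14 8)(6 9)|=6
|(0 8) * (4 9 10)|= |(0 8)(4 9 10)|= 6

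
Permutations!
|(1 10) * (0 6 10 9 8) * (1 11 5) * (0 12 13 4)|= 11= |(0 6 10 11 5 1 9 8 12 13 4)|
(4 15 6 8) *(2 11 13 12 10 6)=(2 11 13 12 10 6 8 4 15)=[0, 1, 11, 3, 15, 5, 8, 7, 4, 9, 6, 13, 10, 12, 14, 2]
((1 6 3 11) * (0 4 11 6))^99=((0 4 11 1)(3 6))^99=(0 1 11 4)(3 6)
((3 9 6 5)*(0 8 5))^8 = (0 5 9)(3 6 8) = ((0 8 5 3 9 6))^8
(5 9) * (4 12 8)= (4 12 8)(5 9)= [0, 1, 2, 3, 12, 9, 6, 7, 4, 5, 10, 11, 8]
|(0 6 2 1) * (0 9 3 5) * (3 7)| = |(0 6 2 1 9 7 3 5)| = 8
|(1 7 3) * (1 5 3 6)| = |(1 7 6)(3 5)| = 6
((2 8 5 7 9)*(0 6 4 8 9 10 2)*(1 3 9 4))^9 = (0 9 3 1 6)(2 5)(4 7)(8 10)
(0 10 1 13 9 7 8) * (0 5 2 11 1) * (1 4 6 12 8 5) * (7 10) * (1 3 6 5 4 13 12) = (0 7 4 5 2 11 13 9 10)(1 12 8 3 6) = [7, 12, 11, 6, 5, 2, 1, 4, 3, 10, 0, 13, 8, 9]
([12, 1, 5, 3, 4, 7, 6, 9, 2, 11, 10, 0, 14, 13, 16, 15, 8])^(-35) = [2, 1, 0, 3, 4, 12, 6, 14, 11, 16, 10, 8, 5, 13, 7, 15, 9]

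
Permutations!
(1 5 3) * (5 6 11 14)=[0, 6, 2, 1, 4, 3, 11, 7, 8, 9, 10, 14, 12, 13, 5]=(1 6 11 14 5 3)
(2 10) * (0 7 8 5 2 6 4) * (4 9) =(0 7 8 5 2 10 6 9 4) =[7, 1, 10, 3, 0, 2, 9, 8, 5, 4, 6]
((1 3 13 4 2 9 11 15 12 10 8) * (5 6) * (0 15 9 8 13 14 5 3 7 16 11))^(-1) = (0 9 11 16 7 1 8 2 4 13 10 12 15)(3 6 5 14) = ((0 15 12 10 13 4 2 8 1 7 16 11 9)(3 14 5 6))^(-1)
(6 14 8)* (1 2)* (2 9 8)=[0, 9, 1, 3, 4, 5, 14, 7, 6, 8, 10, 11, 12, 13, 2]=(1 9 8 6 14 2)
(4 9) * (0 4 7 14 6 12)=(0 4 9 7 14 6 12)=[4, 1, 2, 3, 9, 5, 12, 14, 8, 7, 10, 11, 0, 13, 6]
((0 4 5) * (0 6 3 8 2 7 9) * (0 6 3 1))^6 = (0 7 5 6 8)(1 2 4 9 3)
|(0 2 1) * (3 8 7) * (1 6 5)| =|(0 2 6 5 1)(3 8 7)| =15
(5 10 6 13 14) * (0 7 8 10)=(0 7 8 10 6 13 14 5)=[7, 1, 2, 3, 4, 0, 13, 8, 10, 9, 6, 11, 12, 14, 5]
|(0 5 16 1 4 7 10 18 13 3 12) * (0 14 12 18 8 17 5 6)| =24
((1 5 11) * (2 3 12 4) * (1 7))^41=((1 5 11 7)(2 3 12 4))^41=(1 5 11 7)(2 3 12 4)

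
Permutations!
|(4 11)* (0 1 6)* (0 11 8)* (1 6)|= |(0 6 11 4 8)|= 5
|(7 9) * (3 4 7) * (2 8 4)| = 6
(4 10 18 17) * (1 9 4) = (1 9 4 10 18 17) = [0, 9, 2, 3, 10, 5, 6, 7, 8, 4, 18, 11, 12, 13, 14, 15, 16, 1, 17]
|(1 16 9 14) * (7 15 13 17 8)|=20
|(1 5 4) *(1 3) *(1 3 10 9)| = 5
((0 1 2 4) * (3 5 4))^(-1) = ((0 1 2 3 5 4))^(-1) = (0 4 5 3 2 1)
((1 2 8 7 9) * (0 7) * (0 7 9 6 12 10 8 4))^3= ((0 9 1 2 4)(6 12 10 8 7))^3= (0 2 9 4 1)(6 8 12 7 10)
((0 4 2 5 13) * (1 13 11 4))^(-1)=(0 13 1)(2 4 11 5)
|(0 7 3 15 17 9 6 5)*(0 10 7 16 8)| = 24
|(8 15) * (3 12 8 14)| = |(3 12 8 15 14)| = 5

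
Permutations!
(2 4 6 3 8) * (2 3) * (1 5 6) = [0, 5, 4, 8, 1, 6, 2, 7, 3] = (1 5 6 2 4)(3 8)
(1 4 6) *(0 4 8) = [4, 8, 2, 3, 6, 5, 1, 7, 0] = (0 4 6 1 8)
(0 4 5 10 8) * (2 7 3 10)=(0 4 5 2 7 3 10 8)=[4, 1, 7, 10, 5, 2, 6, 3, 0, 9, 8]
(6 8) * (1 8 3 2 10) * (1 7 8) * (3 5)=[0, 1, 10, 2, 4, 3, 5, 8, 6, 9, 7]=(2 10 7 8 6 5 3)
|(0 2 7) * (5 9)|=|(0 2 7)(5 9)|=6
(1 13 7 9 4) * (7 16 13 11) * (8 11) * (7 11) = [0, 8, 2, 3, 1, 5, 6, 9, 7, 4, 10, 11, 12, 16, 14, 15, 13] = (1 8 7 9 4)(13 16)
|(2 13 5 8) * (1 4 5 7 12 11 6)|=10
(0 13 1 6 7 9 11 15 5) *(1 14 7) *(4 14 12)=(0 13 12 4 14 7 9 11 15 5)(1 6)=[13, 6, 2, 3, 14, 0, 1, 9, 8, 11, 10, 15, 4, 12, 7, 5]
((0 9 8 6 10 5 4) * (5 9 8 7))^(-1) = ((0 8 6 10 9 7 5 4))^(-1) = (0 4 5 7 9 10 6 8)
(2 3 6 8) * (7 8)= (2 3 6 7 8)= [0, 1, 3, 6, 4, 5, 7, 8, 2]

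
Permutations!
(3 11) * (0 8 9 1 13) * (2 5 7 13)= (0 8 9 1 2 5 7 13)(3 11)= [8, 2, 5, 11, 4, 7, 6, 13, 9, 1, 10, 3, 12, 0]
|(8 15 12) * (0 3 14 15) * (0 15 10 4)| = 15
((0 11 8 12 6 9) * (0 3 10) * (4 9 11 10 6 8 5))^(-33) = ((0 10)(3 6 11 5 4 9)(8 12))^(-33) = (0 10)(3 5)(4 6)(8 12)(9 11)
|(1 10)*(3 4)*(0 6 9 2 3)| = 6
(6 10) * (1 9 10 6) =(1 9 10) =[0, 9, 2, 3, 4, 5, 6, 7, 8, 10, 1]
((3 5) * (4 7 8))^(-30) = (8)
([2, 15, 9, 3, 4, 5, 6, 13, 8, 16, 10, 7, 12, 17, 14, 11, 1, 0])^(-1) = (0 17 13 7 11 15 1 16 9 2)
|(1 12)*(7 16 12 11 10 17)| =7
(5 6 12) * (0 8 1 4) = (0 8 1 4)(5 6 12) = [8, 4, 2, 3, 0, 6, 12, 7, 1, 9, 10, 11, 5]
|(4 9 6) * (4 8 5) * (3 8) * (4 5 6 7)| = 3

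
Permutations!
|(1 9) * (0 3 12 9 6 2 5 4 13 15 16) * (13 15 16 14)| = 13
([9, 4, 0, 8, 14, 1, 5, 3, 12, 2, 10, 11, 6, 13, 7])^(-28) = [2, 5, 9, 7, 1, 6, 12, 14, 3, 0, 10, 11, 8, 13, 4]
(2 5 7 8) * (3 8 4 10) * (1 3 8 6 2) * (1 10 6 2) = [0, 3, 5, 2, 6, 7, 1, 4, 10, 9, 8] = (1 3 2 5 7 4 6)(8 10)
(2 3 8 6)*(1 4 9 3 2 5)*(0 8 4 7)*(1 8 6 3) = (0 6 5 8 3 4 9 1 7) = [6, 7, 2, 4, 9, 8, 5, 0, 3, 1]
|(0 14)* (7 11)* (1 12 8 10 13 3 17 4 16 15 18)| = |(0 14)(1 12 8 10 13 3 17 4 16 15 18)(7 11)| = 22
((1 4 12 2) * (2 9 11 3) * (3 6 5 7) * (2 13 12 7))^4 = (1 13 6 4 12 5 7 9 2 3 11)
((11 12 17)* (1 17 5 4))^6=((1 17 11 12 5 4))^6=(17)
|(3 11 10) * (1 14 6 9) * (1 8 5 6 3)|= 20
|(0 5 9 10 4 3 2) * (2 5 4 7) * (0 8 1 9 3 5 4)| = |(1 9 10 7 2 8)(3 4 5)| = 6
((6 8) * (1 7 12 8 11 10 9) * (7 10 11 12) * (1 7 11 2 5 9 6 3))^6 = (12)(2 5 9 7 11)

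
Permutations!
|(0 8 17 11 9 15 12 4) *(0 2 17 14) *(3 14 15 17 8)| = 15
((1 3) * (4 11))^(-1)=(1 3)(4 11)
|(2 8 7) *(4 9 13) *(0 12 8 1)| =6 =|(0 12 8 7 2 1)(4 9 13)|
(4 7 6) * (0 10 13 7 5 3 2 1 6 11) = (0 10 13 7 11)(1 6 4 5 3 2) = [10, 6, 1, 2, 5, 3, 4, 11, 8, 9, 13, 0, 12, 7]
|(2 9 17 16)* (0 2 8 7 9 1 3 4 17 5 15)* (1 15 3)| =|(0 2 15)(3 4 17 16 8 7 9 5)| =24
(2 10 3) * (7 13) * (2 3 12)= [0, 1, 10, 3, 4, 5, 6, 13, 8, 9, 12, 11, 2, 7]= (2 10 12)(7 13)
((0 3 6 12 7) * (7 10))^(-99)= ((0 3 6 12 10 7))^(-99)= (0 12)(3 10)(6 7)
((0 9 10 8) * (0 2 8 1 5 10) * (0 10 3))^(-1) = (0 3 5 1 10 9)(2 8)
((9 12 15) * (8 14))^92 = (9 15 12)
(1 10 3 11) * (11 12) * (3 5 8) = (1 10 5 8 3 12 11) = [0, 10, 2, 12, 4, 8, 6, 7, 3, 9, 5, 1, 11]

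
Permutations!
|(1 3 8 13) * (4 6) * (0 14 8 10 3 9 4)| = |(0 14 8 13 1 9 4 6)(3 10)| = 8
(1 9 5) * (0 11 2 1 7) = (0 11 2 1 9 5 7) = [11, 9, 1, 3, 4, 7, 6, 0, 8, 5, 10, 2]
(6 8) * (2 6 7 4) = [0, 1, 6, 3, 2, 5, 8, 4, 7] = (2 6 8 7 4)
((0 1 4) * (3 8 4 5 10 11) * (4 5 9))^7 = ((0 1 9 4)(3 8 5 10 11))^7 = (0 4 9 1)(3 5 11 8 10)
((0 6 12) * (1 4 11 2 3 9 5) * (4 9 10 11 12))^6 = (0 4)(2 10)(3 11)(6 12)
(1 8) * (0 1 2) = (0 1 8 2) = [1, 8, 0, 3, 4, 5, 6, 7, 2]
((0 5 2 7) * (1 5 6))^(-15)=((0 6 1 5 2 7))^(-15)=(0 5)(1 7)(2 6)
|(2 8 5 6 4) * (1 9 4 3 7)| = |(1 9 4 2 8 5 6 3 7)| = 9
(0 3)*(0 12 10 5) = (0 3 12 10 5) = [3, 1, 2, 12, 4, 0, 6, 7, 8, 9, 5, 11, 10]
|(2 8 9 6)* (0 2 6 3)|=|(0 2 8 9 3)|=5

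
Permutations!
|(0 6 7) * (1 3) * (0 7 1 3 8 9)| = |(0 6 1 8 9)| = 5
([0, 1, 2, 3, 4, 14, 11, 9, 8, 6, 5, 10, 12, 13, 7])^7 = (14)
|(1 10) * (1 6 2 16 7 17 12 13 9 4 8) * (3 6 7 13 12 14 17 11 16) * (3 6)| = |(1 10 7 11 16 13 9 4 8)(2 6)(14 17)| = 18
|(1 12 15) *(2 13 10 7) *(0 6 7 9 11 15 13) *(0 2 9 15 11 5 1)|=10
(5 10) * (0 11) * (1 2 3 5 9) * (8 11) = [8, 2, 3, 5, 4, 10, 6, 7, 11, 1, 9, 0] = (0 8 11)(1 2 3 5 10 9)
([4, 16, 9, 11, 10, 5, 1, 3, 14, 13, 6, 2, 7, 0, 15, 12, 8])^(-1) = [13, 6, 11, 7, 0, 5, 10, 12, 16, 2, 4, 3, 15, 9, 8, 14, 1]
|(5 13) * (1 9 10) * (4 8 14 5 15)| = 6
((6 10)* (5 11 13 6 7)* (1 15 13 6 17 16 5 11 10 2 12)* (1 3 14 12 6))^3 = (1 17 10)(2 6)(5 11 13)(7 15 16)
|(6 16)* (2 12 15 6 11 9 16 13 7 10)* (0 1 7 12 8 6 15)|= 9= |(0 1 7 10 2 8 6 13 12)(9 16 11)|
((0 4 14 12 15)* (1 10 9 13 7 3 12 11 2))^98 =((0 4 14 11 2 1 10 9 13 7 3 12 15))^98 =(0 9 4 13 14 7 11 3 2 12 1 15 10)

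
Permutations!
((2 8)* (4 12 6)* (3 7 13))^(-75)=(13)(2 8)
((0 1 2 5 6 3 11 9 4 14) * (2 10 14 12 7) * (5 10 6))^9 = ((0 1 6 3 11 9 4 12 7 2 10 14))^9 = (0 2 4 3)(1 10 12 11)(6 14 7 9)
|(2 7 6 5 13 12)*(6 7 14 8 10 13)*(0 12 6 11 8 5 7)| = |(0 12 2 14 5 11 8 10 13 6 7)| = 11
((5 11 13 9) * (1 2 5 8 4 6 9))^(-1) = ((1 2 5 11 13)(4 6 9 8))^(-1) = (1 13 11 5 2)(4 8 9 6)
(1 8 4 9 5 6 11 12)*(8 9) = (1 9 5 6 11 12)(4 8) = [0, 9, 2, 3, 8, 6, 11, 7, 4, 5, 10, 12, 1]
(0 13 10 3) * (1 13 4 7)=[4, 13, 2, 0, 7, 5, 6, 1, 8, 9, 3, 11, 12, 10]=(0 4 7 1 13 10 3)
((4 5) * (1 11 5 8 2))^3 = (1 4)(2 5)(8 11)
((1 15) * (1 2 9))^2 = ((1 15 2 9))^2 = (1 2)(9 15)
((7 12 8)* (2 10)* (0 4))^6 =((0 4)(2 10)(7 12 8))^6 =(12)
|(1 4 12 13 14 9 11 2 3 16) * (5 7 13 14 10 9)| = 13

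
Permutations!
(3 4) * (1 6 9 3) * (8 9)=[0, 6, 2, 4, 1, 5, 8, 7, 9, 3]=(1 6 8 9 3 4)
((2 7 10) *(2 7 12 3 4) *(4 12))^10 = (12)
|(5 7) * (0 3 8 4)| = |(0 3 8 4)(5 7)| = 4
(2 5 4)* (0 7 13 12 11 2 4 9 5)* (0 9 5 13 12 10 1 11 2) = (0 7 12 2 9 13 10 1 11) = [7, 11, 9, 3, 4, 5, 6, 12, 8, 13, 1, 0, 2, 10]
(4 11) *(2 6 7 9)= [0, 1, 6, 3, 11, 5, 7, 9, 8, 2, 10, 4]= (2 6 7 9)(4 11)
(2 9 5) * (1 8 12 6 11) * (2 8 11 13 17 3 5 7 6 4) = (1 11)(2 9 7 6 13 17 3 5 8 12 4) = [0, 11, 9, 5, 2, 8, 13, 6, 12, 7, 10, 1, 4, 17, 14, 15, 16, 3]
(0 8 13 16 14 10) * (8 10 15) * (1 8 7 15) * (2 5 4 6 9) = (0 10)(1 8 13 16 14)(2 5 4 6 9)(7 15) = [10, 8, 5, 3, 6, 4, 9, 15, 13, 2, 0, 11, 12, 16, 1, 7, 14]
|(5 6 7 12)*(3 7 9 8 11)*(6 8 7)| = 8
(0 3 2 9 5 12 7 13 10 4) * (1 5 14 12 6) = (0 3 2 9 14 12 7 13 10 4)(1 5 6) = [3, 5, 9, 2, 0, 6, 1, 13, 8, 14, 4, 11, 7, 10, 12]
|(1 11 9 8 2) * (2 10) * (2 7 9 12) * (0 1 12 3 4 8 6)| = |(0 1 11 3 4 8 10 7 9 6)(2 12)| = 10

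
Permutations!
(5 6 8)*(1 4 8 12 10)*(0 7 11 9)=[7, 4, 2, 3, 8, 6, 12, 11, 5, 0, 1, 9, 10]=(0 7 11 9)(1 4 8 5 6 12 10)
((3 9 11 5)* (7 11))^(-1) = (3 5 11 7 9)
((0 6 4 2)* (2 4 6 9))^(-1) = ((0 9 2))^(-1) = (0 2 9)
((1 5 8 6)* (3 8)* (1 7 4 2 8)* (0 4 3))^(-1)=((0 4 2 8 6 7 3 1 5))^(-1)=(0 5 1 3 7 6 8 2 4)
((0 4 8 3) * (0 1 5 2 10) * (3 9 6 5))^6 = (0 2 6 8)(4 10 5 9)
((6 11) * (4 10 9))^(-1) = (4 9 10)(6 11)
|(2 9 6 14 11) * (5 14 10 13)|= 8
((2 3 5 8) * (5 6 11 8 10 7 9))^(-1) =(2 8 11 6 3)(5 9 7 10)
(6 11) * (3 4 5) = (3 4 5)(6 11) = [0, 1, 2, 4, 5, 3, 11, 7, 8, 9, 10, 6]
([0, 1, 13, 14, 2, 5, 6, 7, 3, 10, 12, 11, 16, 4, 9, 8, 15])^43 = [0, 1, 13, 10, 2, 5, 6, 7, 9, 16, 15, 11, 8, 4, 12, 14, 3]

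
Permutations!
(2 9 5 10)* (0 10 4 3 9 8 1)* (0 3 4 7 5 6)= [10, 3, 8, 9, 4, 7, 0, 5, 1, 6, 2]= (0 10 2 8 1 3 9 6)(5 7)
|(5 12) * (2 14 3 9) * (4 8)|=|(2 14 3 9)(4 8)(5 12)|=4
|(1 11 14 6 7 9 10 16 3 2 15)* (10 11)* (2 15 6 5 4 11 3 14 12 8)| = 15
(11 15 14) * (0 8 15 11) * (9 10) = (0 8 15 14)(9 10) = [8, 1, 2, 3, 4, 5, 6, 7, 15, 10, 9, 11, 12, 13, 0, 14]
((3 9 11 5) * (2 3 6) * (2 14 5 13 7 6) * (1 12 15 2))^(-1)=(1 5 14 6 7 13 11 9 3 2 15 12)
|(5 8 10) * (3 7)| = |(3 7)(5 8 10)| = 6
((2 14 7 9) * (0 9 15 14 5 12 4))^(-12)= ((0 9 2 5 12 4)(7 15 14))^(-12)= (15)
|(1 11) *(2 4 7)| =6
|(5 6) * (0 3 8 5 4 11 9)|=8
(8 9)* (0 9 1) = [9, 0, 2, 3, 4, 5, 6, 7, 1, 8] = (0 9 8 1)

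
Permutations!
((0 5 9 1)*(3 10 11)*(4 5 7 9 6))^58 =(0 9)(1 7)(3 10 11)(4 5 6)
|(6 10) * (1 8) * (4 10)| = 6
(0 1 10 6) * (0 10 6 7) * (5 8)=(0 1 6 10 7)(5 8)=[1, 6, 2, 3, 4, 8, 10, 0, 5, 9, 7]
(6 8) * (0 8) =(0 8 6) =[8, 1, 2, 3, 4, 5, 0, 7, 6]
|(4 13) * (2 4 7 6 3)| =6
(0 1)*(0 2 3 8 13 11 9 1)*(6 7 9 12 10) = (1 2 3 8 13 11 12 10 6 7 9) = [0, 2, 3, 8, 4, 5, 7, 9, 13, 1, 6, 12, 10, 11]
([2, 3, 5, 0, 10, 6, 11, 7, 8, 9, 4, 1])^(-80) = (0 11 2 1 5 3 6)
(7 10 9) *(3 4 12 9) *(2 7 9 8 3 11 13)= (2 7 10 11 13)(3 4 12 8)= [0, 1, 7, 4, 12, 5, 6, 10, 3, 9, 11, 13, 8, 2]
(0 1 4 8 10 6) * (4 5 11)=(0 1 5 11 4 8 10 6)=[1, 5, 2, 3, 8, 11, 0, 7, 10, 9, 6, 4]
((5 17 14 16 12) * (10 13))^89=(5 12 16 14 17)(10 13)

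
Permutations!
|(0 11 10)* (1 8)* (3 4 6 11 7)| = |(0 7 3 4 6 11 10)(1 8)| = 14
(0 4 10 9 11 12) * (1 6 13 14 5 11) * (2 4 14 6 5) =(0 14 2 4 10 9 1 5 11 12)(6 13) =[14, 5, 4, 3, 10, 11, 13, 7, 8, 1, 9, 12, 0, 6, 2]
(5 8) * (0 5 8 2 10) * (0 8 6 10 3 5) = (2 3 5)(6 10 8) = [0, 1, 3, 5, 4, 2, 10, 7, 6, 9, 8]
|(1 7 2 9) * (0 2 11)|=|(0 2 9 1 7 11)|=6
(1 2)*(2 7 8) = (1 7 8 2) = [0, 7, 1, 3, 4, 5, 6, 8, 2]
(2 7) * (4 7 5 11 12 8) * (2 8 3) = (2 5 11 12 3)(4 7 8) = [0, 1, 5, 2, 7, 11, 6, 8, 4, 9, 10, 12, 3]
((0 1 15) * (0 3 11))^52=((0 1 15 3 11))^52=(0 15 11 1 3)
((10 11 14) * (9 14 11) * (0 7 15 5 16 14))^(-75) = (0 14 15 9 16 7 10 5)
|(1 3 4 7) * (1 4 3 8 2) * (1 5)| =|(1 8 2 5)(4 7)| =4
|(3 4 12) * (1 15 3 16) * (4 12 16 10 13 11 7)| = 10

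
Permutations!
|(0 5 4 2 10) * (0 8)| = 6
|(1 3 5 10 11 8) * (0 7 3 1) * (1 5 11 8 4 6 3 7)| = |(0 1 5 10 8)(3 11 4 6)| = 20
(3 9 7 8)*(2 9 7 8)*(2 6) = (2 9 8 3 7 6) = [0, 1, 9, 7, 4, 5, 2, 6, 3, 8]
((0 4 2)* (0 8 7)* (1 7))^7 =(0 4 2 8 1 7)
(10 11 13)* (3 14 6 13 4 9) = (3 14 6 13 10 11 4 9) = [0, 1, 2, 14, 9, 5, 13, 7, 8, 3, 11, 4, 12, 10, 6]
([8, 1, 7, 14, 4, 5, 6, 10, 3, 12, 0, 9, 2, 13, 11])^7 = (0 2 11 8 7 9 3 10 12 14)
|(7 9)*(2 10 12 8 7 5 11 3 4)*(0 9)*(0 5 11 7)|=18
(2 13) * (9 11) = (2 13)(9 11) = [0, 1, 13, 3, 4, 5, 6, 7, 8, 11, 10, 9, 12, 2]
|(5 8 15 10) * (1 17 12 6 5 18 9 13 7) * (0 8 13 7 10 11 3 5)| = |(0 8 15 11 3 5 13 10 18 9 7 1 17 12 6)| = 15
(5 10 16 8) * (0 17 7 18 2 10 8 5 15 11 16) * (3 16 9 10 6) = (0 17 7 18 2 6 3 16 5 8 15 11 9 10) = [17, 1, 6, 16, 4, 8, 3, 18, 15, 10, 0, 9, 12, 13, 14, 11, 5, 7, 2]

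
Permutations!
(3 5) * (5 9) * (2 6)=[0, 1, 6, 9, 4, 3, 2, 7, 8, 5]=(2 6)(3 9 5)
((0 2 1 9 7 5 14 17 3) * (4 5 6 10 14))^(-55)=((0 2 1 9 7 6 10 14 17 3)(4 5))^(-55)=(0 6)(1 14)(2 10)(3 7)(4 5)(9 17)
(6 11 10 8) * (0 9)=[9, 1, 2, 3, 4, 5, 11, 7, 6, 0, 8, 10]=(0 9)(6 11 10 8)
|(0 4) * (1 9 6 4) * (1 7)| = |(0 7 1 9 6 4)| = 6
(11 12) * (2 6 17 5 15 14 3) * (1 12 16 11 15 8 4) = [0, 12, 6, 2, 1, 8, 17, 7, 4, 9, 10, 16, 15, 13, 3, 14, 11, 5] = (1 12 15 14 3 2 6 17 5 8 4)(11 16)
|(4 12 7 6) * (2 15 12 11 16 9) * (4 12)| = 6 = |(2 15 4 11 16 9)(6 12 7)|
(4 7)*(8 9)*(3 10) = (3 10)(4 7)(8 9) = [0, 1, 2, 10, 7, 5, 6, 4, 9, 8, 3]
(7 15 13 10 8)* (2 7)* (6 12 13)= [0, 1, 7, 3, 4, 5, 12, 15, 2, 9, 8, 11, 13, 10, 14, 6]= (2 7 15 6 12 13 10 8)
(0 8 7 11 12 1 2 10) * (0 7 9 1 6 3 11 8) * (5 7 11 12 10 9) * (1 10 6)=(1 2 9 10 11 6 3 12)(5 7 8)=[0, 2, 9, 12, 4, 7, 3, 8, 5, 10, 11, 6, 1]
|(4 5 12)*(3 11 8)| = |(3 11 8)(4 5 12)| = 3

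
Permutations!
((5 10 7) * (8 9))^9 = ((5 10 7)(8 9))^9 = (10)(8 9)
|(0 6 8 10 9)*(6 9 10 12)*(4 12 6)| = |(0 9)(4 12)(6 8)| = 2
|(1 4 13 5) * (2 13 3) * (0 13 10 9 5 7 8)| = |(0 13 7 8)(1 4 3 2 10 9 5)| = 28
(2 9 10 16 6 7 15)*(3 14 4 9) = (2 3 14 4 9 10 16 6 7 15) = [0, 1, 3, 14, 9, 5, 7, 15, 8, 10, 16, 11, 12, 13, 4, 2, 6]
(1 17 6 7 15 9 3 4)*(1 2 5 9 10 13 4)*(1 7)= [0, 17, 5, 7, 2, 9, 1, 15, 8, 3, 13, 11, 12, 4, 14, 10, 16, 6]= (1 17 6)(2 5 9 3 7 15 10 13 4)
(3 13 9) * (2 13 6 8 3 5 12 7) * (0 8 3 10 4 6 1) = (0 8 10 4 6 3 1)(2 13 9 5 12 7) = [8, 0, 13, 1, 6, 12, 3, 2, 10, 5, 4, 11, 7, 9]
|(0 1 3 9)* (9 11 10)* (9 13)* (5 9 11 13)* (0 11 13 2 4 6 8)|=28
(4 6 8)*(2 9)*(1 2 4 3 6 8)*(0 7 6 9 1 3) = (0 7 6 3 9 4 8)(1 2) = [7, 2, 1, 9, 8, 5, 3, 6, 0, 4]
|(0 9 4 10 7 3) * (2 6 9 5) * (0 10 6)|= 3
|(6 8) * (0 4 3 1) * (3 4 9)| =|(0 9 3 1)(6 8)| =4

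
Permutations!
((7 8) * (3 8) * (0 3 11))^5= (11)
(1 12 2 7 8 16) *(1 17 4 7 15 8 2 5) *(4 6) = (1 12 5)(2 15 8 16 17 6 4 7) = [0, 12, 15, 3, 7, 1, 4, 2, 16, 9, 10, 11, 5, 13, 14, 8, 17, 6]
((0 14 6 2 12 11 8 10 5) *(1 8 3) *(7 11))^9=(0 8 11 2)(1 7 6 5)(3 12 14 10)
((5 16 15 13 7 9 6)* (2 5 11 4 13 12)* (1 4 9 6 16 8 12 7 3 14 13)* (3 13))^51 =(1 4)(2 12 8 5)(3 14)(6 16)(7 9)(11 15)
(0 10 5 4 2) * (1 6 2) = [10, 6, 0, 3, 1, 4, 2, 7, 8, 9, 5] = (0 10 5 4 1 6 2)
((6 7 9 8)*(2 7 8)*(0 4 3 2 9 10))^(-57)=((0 4 3 2 7 10)(6 8))^(-57)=(0 2)(3 10)(4 7)(6 8)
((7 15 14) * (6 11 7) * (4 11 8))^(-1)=((4 11 7 15 14 6 8))^(-1)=(4 8 6 14 15 7 11)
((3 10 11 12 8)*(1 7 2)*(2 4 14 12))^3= ((1 7 4 14 12 8 3 10 11 2))^3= (1 14 3 2 4 8 11 7 12 10)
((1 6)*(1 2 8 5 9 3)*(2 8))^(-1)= (1 3 9 5 8 6)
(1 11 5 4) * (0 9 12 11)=[9, 0, 2, 3, 1, 4, 6, 7, 8, 12, 10, 5, 11]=(0 9 12 11 5 4 1)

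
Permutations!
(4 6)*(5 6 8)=(4 8 5 6)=[0, 1, 2, 3, 8, 6, 4, 7, 5]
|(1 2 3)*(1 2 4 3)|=|(1 4 3 2)|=4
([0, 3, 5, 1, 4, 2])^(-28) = (5)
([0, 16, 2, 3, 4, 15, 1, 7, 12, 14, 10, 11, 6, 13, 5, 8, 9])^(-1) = [0, 6, 2, 3, 4, 14, 12, 7, 15, 16, 10, 11, 8, 13, 9, 5, 1]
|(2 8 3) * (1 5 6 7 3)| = |(1 5 6 7 3 2 8)| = 7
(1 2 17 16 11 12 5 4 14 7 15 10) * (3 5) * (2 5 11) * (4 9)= [0, 5, 17, 11, 14, 9, 6, 15, 8, 4, 1, 12, 3, 13, 7, 10, 2, 16]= (1 5 9 4 14 7 15 10)(2 17 16)(3 11 12)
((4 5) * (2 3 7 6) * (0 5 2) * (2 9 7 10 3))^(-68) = (10)(0 7 4)(5 6 9)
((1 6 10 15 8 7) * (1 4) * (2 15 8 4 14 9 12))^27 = (1 14 4 7 15 8 2 10 12 6 9)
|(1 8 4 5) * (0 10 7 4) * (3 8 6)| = 9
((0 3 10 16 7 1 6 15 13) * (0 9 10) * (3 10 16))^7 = (16)(0 10 3)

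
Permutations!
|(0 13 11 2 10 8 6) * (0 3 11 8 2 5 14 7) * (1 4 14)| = |(0 13 8 6 3 11 5 1 4 14 7)(2 10)| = 22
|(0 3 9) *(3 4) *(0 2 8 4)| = 5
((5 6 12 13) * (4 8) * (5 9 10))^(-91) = (4 8)(5 10 9 13 12 6)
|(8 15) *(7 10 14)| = 6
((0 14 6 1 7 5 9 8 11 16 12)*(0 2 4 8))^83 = ((0 14 6 1 7 5 9)(2 4 8 11 16 12))^83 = (0 9 5 7 1 6 14)(2 12 16 11 8 4)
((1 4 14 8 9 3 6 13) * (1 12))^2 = ((1 4 14 8 9 3 6 13 12))^2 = (1 14 9 6 12 4 8 3 13)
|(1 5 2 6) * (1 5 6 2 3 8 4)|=6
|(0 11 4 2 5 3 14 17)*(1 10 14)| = |(0 11 4 2 5 3 1 10 14 17)| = 10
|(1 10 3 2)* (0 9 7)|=12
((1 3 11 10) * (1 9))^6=((1 3 11 10 9))^6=(1 3 11 10 9)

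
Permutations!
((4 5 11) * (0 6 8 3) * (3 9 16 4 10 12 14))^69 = ((0 6 8 9 16 4 5 11 10 12 14 3))^69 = (0 12 5 9)(3 10 4 8)(6 14 11 16)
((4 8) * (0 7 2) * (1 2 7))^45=(4 8)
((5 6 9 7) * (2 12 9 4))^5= (2 6 7 12 4 5 9)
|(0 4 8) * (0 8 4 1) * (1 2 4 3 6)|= |(8)(0 2 4 3 6 1)|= 6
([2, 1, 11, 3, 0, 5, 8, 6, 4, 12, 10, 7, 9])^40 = (12)(0 8 7 2 4 6 11)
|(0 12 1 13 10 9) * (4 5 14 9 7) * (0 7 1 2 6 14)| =|(0 12 2 6 14 9 7 4 5)(1 13 10)| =9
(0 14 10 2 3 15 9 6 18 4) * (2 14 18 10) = (0 18 4)(2 3 15 9 6 10 14) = [18, 1, 3, 15, 0, 5, 10, 7, 8, 6, 14, 11, 12, 13, 2, 9, 16, 17, 4]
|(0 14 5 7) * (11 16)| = 4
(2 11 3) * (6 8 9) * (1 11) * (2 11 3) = (1 3 11 2)(6 8 9) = [0, 3, 1, 11, 4, 5, 8, 7, 9, 6, 10, 2]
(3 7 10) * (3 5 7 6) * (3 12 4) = (3 6 12 4)(5 7 10) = [0, 1, 2, 6, 3, 7, 12, 10, 8, 9, 5, 11, 4]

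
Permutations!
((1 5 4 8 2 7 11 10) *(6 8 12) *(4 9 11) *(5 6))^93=((1 6 8 2 7 4 12 5 9 11 10))^93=(1 4 10 7 11 2 9 8 5 6 12)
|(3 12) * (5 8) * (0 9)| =|(0 9)(3 12)(5 8)| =2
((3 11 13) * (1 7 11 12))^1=((1 7 11 13 3 12))^1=(1 7 11 13 3 12)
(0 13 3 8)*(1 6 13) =(0 1 6 13 3 8) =[1, 6, 2, 8, 4, 5, 13, 7, 0, 9, 10, 11, 12, 3]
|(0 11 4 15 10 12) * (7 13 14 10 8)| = |(0 11 4 15 8 7 13 14 10 12)| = 10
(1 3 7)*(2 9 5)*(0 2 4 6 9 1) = (0 2 1 3 7)(4 6 9 5) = [2, 3, 1, 7, 6, 4, 9, 0, 8, 5]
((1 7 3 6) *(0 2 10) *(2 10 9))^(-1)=((0 10)(1 7 3 6)(2 9))^(-1)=(0 10)(1 6 3 7)(2 9)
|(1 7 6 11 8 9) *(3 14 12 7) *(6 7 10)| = 9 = |(1 3 14 12 10 6 11 8 9)|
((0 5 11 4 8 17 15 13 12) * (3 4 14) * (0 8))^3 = (0 14)(3 5)(4 11)(8 13 17 12 15)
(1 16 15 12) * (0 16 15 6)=[16, 15, 2, 3, 4, 5, 0, 7, 8, 9, 10, 11, 1, 13, 14, 12, 6]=(0 16 6)(1 15 12)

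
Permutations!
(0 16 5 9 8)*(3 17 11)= (0 16 5 9 8)(3 17 11)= [16, 1, 2, 17, 4, 9, 6, 7, 0, 8, 10, 3, 12, 13, 14, 15, 5, 11]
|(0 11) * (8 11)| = 3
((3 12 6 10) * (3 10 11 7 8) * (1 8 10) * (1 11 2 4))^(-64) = ((1 8 3 12 6 2 4)(7 10 11))^(-64) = (1 4 2 6 12 3 8)(7 11 10)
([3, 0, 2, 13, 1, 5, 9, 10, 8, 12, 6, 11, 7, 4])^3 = (0 4 3 1 13)(6 7 9 10 12)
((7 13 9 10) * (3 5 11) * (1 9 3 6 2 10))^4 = (2 3)(5 10)(6 13)(7 11)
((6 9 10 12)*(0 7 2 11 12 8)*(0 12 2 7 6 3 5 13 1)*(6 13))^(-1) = (0 1 13)(2 11)(3 12 8 10 9 6 5)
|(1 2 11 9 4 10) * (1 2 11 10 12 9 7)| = 6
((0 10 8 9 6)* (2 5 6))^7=((0 10 8 9 2 5 6))^7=(10)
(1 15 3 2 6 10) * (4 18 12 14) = (1 15 3 2 6 10)(4 18 12 14) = [0, 15, 6, 2, 18, 5, 10, 7, 8, 9, 1, 11, 14, 13, 4, 3, 16, 17, 12]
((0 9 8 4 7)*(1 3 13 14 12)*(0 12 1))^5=(0 12 7 4 8 9)(1 3 13 14)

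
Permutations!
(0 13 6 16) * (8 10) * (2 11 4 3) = (0 13 6 16)(2 11 4 3)(8 10) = [13, 1, 11, 2, 3, 5, 16, 7, 10, 9, 8, 4, 12, 6, 14, 15, 0]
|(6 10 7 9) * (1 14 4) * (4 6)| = |(1 14 6 10 7 9 4)| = 7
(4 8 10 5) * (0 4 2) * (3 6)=[4, 1, 0, 6, 8, 2, 3, 7, 10, 9, 5]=(0 4 8 10 5 2)(3 6)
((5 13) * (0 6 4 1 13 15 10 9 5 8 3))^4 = (15)(0 13 6 8 4 3 1)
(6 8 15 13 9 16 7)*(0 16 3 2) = (0 16 7 6 8 15 13 9 3 2) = [16, 1, 0, 2, 4, 5, 8, 6, 15, 3, 10, 11, 12, 9, 14, 13, 7]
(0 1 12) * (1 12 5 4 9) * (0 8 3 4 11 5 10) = (0 12 8 3 4 9 1 10)(5 11) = [12, 10, 2, 4, 9, 11, 6, 7, 3, 1, 0, 5, 8]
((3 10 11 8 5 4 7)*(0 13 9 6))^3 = (0 6 9 13)(3 8 7 11 4 10 5)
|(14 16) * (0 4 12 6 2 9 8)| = 14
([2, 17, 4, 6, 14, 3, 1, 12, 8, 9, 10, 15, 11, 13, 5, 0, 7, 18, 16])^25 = (0 16 3)(1 4 12)(2 7 6)(5 15 18)(11 17 14)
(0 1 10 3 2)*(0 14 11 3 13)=(0 1 10 13)(2 14 11 3)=[1, 10, 14, 2, 4, 5, 6, 7, 8, 9, 13, 3, 12, 0, 11]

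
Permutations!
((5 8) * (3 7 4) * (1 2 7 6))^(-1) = (1 6 3 4 7 2)(5 8)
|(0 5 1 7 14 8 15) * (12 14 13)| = 9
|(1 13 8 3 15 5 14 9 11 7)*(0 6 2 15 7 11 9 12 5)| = |(0 6 2 15)(1 13 8 3 7)(5 14 12)| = 60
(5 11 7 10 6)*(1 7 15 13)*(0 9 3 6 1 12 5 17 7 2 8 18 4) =(0 9 3 6 17 7 10 1 2 8 18 4)(5 11 15 13 12) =[9, 2, 8, 6, 0, 11, 17, 10, 18, 3, 1, 15, 5, 12, 14, 13, 16, 7, 4]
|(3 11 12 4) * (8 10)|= 4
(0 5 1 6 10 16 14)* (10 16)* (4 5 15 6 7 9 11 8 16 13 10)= (0 15 6 13 10 4 5 1 7 9 11 8 16 14)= [15, 7, 2, 3, 5, 1, 13, 9, 16, 11, 4, 8, 12, 10, 0, 6, 14]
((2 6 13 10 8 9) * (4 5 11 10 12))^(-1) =(2 9 8 10 11 5 4 12 13 6) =((2 6 13 12 4 5 11 10 8 9))^(-1)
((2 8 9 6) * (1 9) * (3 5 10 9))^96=((1 3 5 10 9 6 2 8))^96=(10)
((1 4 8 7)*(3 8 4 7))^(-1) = ((1 7)(3 8))^(-1) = (1 7)(3 8)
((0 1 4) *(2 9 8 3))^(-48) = (9)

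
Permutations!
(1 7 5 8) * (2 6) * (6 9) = (1 7 5 8)(2 9 6) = [0, 7, 9, 3, 4, 8, 2, 5, 1, 6]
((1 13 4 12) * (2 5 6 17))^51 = (1 12 4 13)(2 17 6 5)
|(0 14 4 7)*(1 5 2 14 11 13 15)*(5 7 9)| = |(0 11 13 15 1 7)(2 14 4 9 5)| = 30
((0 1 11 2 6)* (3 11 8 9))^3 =(0 9 2 1 3 6 8 11)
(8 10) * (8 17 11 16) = (8 10 17 11 16) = [0, 1, 2, 3, 4, 5, 6, 7, 10, 9, 17, 16, 12, 13, 14, 15, 8, 11]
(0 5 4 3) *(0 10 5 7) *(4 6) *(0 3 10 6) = (0 7 3 6 4 10 5) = [7, 1, 2, 6, 10, 0, 4, 3, 8, 9, 5]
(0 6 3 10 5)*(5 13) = (0 6 3 10 13 5) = [6, 1, 2, 10, 4, 0, 3, 7, 8, 9, 13, 11, 12, 5]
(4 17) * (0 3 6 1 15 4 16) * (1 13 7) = (0 3 6 13 7 1 15 4 17 16) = [3, 15, 2, 6, 17, 5, 13, 1, 8, 9, 10, 11, 12, 7, 14, 4, 0, 16]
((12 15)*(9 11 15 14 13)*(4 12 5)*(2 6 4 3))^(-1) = ((2 6 4 12 14 13 9 11 15 5 3))^(-1) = (2 3 5 15 11 9 13 14 12 4 6)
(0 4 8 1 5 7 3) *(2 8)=(0 4 2 8 1 5 7 3)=[4, 5, 8, 0, 2, 7, 6, 3, 1]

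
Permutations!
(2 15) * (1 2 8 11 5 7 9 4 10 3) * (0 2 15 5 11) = (0 2 5 7 9 4 10 3 1 15 8) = [2, 15, 5, 1, 10, 7, 6, 9, 0, 4, 3, 11, 12, 13, 14, 8]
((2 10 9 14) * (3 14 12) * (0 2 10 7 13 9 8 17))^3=(0 13 3 8 2 9 14 17 7 12 10)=((0 2 7 13 9 12 3 14 10 8 17))^3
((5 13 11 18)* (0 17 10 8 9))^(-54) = ((0 17 10 8 9)(5 13 11 18))^(-54) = (0 17 10 8 9)(5 11)(13 18)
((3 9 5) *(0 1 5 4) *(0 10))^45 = (0 3 10 5 4 1 9)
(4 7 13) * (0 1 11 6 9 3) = [1, 11, 2, 0, 7, 5, 9, 13, 8, 3, 10, 6, 12, 4] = (0 1 11 6 9 3)(4 7 13)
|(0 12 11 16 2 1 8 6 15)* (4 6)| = |(0 12 11 16 2 1 8 4 6 15)| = 10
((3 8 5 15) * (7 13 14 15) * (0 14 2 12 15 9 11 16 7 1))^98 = (16)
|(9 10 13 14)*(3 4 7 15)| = 4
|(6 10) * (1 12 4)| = |(1 12 4)(6 10)| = 6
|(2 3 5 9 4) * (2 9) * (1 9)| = 3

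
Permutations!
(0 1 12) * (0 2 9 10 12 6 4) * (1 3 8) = [3, 6, 9, 8, 0, 5, 4, 7, 1, 10, 12, 11, 2] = (0 3 8 1 6 4)(2 9 10 12)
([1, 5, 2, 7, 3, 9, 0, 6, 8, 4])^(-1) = [6, 0, 2, 4, 9, 1, 7, 3, 8, 5]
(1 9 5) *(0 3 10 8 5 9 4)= (0 3 10 8 5 1 4)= [3, 4, 2, 10, 0, 1, 6, 7, 5, 9, 8]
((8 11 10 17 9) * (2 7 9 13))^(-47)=((2 7 9 8 11 10 17 13))^(-47)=(2 7 9 8 11 10 17 13)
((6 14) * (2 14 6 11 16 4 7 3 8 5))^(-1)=(2 5 8 3 7 4 16 11 14)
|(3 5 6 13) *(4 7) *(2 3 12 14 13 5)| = 6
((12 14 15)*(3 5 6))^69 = (15)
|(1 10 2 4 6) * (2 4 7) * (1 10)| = 6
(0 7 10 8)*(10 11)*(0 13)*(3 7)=(0 3 7 11 10 8 13)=[3, 1, 2, 7, 4, 5, 6, 11, 13, 9, 8, 10, 12, 0]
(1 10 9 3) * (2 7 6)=(1 10 9 3)(2 7 6)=[0, 10, 7, 1, 4, 5, 2, 6, 8, 3, 9]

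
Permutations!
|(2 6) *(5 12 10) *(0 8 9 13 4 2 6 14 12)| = 10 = |(0 8 9 13 4 2 14 12 10 5)|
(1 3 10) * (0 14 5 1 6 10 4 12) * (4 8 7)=(0 14 5 1 3 8 7 4 12)(6 10)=[14, 3, 2, 8, 12, 1, 10, 4, 7, 9, 6, 11, 0, 13, 5]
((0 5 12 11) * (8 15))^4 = ((0 5 12 11)(8 15))^4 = (15)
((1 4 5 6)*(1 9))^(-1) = ((1 4 5 6 9))^(-1) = (1 9 6 5 4)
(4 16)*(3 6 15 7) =(3 6 15 7)(4 16) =[0, 1, 2, 6, 16, 5, 15, 3, 8, 9, 10, 11, 12, 13, 14, 7, 4]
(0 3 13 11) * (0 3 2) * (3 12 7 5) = (0 2)(3 13 11 12 7 5) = [2, 1, 0, 13, 4, 3, 6, 5, 8, 9, 10, 12, 7, 11]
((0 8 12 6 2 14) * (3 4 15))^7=((0 8 12 6 2 14)(3 4 15))^7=(0 8 12 6 2 14)(3 4 15)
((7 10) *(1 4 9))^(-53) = ((1 4 9)(7 10))^(-53) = (1 4 9)(7 10)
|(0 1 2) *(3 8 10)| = |(0 1 2)(3 8 10)| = 3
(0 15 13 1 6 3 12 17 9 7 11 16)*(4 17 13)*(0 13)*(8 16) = [15, 6, 2, 12, 17, 5, 3, 11, 16, 7, 10, 8, 0, 1, 14, 4, 13, 9] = (0 15 4 17 9 7 11 8 16 13 1 6 3 12)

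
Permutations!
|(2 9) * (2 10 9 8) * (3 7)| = |(2 8)(3 7)(9 10)| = 2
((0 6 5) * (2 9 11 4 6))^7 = ((0 2 9 11 4 6 5))^7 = (11)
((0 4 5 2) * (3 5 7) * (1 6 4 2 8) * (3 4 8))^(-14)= (1 6 8)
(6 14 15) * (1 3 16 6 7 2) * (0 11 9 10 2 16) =(0 11 9 10 2 1 3)(6 14 15 7 16) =[11, 3, 1, 0, 4, 5, 14, 16, 8, 10, 2, 9, 12, 13, 15, 7, 6]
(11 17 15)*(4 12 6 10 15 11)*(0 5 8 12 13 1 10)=(0 5 8 12 6)(1 10 15 4 13)(11 17)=[5, 10, 2, 3, 13, 8, 0, 7, 12, 9, 15, 17, 6, 1, 14, 4, 16, 11]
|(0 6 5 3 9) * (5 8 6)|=|(0 5 3 9)(6 8)|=4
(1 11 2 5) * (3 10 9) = [0, 11, 5, 10, 4, 1, 6, 7, 8, 3, 9, 2] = (1 11 2 5)(3 10 9)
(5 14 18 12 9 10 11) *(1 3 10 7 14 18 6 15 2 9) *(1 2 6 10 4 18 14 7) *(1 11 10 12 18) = [0, 3, 9, 4, 1, 14, 15, 7, 8, 11, 10, 5, 2, 13, 12, 6, 16, 17, 18] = (18)(1 3 4)(2 9 11 5 14 12)(6 15)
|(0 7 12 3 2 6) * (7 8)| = |(0 8 7 12 3 2 6)| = 7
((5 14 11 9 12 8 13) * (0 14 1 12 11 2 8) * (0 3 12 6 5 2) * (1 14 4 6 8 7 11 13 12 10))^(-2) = (0 5 4 14 6)(1 3 8 10 12)(2 9 7 13 11)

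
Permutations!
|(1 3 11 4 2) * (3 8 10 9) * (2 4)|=|(1 8 10 9 3 11 2)|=7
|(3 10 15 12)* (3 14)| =|(3 10 15 12 14)| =5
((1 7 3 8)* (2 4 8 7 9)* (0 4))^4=((0 4 8 1 9 2)(3 7))^4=(0 9 8)(1 4 2)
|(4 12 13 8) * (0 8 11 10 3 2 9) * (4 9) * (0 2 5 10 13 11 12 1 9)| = |(0 8)(1 9 2 4)(3 5 10)(11 13 12)| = 12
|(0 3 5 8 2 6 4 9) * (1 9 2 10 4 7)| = 11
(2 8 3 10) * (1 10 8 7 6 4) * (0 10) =(0 10 2 7 6 4 1)(3 8) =[10, 0, 7, 8, 1, 5, 4, 6, 3, 9, 2]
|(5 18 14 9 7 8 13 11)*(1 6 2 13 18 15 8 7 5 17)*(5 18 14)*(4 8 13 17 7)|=20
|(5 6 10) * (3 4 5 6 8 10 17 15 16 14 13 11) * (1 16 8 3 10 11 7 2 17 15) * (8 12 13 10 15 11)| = 12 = |(1 16 14 10 6 11 15 12 13 7 2 17)(3 4 5)|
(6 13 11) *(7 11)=(6 13 7 11)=[0, 1, 2, 3, 4, 5, 13, 11, 8, 9, 10, 6, 12, 7]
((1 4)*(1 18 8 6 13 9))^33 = ((1 4 18 8 6 13 9))^33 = (1 13 8 4 9 6 18)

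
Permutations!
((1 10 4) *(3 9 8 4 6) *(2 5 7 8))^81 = (1 10 6 3 9 2 5 7 8 4) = ((1 10 6 3 9 2 5 7 8 4))^81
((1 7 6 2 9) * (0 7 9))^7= (0 2 6 7)(1 9)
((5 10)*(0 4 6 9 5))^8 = ((0 4 6 9 5 10))^8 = (0 6 5)(4 9 10)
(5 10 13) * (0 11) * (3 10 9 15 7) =(0 11)(3 10 13 5 9 15 7) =[11, 1, 2, 10, 4, 9, 6, 3, 8, 15, 13, 0, 12, 5, 14, 7]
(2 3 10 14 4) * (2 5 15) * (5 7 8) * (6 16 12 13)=(2 3 10 14 4 7 8 5 15)(6 16 12 13)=[0, 1, 3, 10, 7, 15, 16, 8, 5, 9, 14, 11, 13, 6, 4, 2, 12]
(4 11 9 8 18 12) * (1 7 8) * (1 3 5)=(1 7 8 18 12 4 11 9 3 5)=[0, 7, 2, 5, 11, 1, 6, 8, 18, 3, 10, 9, 4, 13, 14, 15, 16, 17, 12]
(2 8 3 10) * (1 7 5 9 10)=[0, 7, 8, 1, 4, 9, 6, 5, 3, 10, 2]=(1 7 5 9 10 2 8 3)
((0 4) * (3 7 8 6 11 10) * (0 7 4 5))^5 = ((0 5)(3 4 7 8 6 11 10))^5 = (0 5)(3 11 8 4 10 6 7)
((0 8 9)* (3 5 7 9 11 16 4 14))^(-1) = (0 9 7 5 3 14 4 16 11 8) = ((0 8 11 16 4 14 3 5 7 9))^(-1)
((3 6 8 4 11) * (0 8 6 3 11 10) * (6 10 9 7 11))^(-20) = (0 7)(4 6)(8 11)(9 10)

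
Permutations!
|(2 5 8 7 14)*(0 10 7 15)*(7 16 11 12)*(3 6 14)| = |(0 10 16 11 12 7 3 6 14 2 5 8 15)| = 13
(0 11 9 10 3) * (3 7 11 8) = (0 8 3)(7 11 9 10) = [8, 1, 2, 0, 4, 5, 6, 11, 3, 10, 7, 9]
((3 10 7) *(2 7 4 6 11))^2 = (2 3 4 11 7 10 6)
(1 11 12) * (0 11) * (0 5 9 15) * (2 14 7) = (0 11 12 1 5 9 15)(2 14 7) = [11, 5, 14, 3, 4, 9, 6, 2, 8, 15, 10, 12, 1, 13, 7, 0]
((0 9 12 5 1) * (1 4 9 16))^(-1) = (0 1 16)(4 5 12 9)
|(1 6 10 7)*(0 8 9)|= |(0 8 9)(1 6 10 7)|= 12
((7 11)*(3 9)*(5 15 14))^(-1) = ((3 9)(5 15 14)(7 11))^(-1) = (3 9)(5 14 15)(7 11)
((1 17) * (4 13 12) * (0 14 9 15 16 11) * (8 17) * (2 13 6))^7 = ((0 14 9 15 16 11)(1 8 17)(2 13 12 4 6))^7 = (0 14 9 15 16 11)(1 8 17)(2 12 6 13 4)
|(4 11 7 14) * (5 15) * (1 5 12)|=|(1 5 15 12)(4 11 7 14)|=4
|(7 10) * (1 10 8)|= |(1 10 7 8)|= 4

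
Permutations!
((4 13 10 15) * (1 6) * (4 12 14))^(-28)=(4 10 12)(13 15 14)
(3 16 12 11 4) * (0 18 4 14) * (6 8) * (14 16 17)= (0 18 4 3 17 14)(6 8)(11 16 12)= [18, 1, 2, 17, 3, 5, 8, 7, 6, 9, 10, 16, 11, 13, 0, 15, 12, 14, 4]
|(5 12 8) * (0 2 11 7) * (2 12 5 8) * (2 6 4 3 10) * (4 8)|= 10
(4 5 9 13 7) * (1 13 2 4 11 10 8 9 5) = (1 13 7 11 10 8 9 2 4) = [0, 13, 4, 3, 1, 5, 6, 11, 9, 2, 8, 10, 12, 7]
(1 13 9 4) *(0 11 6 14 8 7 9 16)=(0 11 6 14 8 7 9 4 1 13 16)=[11, 13, 2, 3, 1, 5, 14, 9, 7, 4, 10, 6, 12, 16, 8, 15, 0]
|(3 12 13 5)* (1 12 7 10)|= 7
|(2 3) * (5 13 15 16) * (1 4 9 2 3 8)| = 20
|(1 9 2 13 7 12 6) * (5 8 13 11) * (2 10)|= |(1 9 10 2 11 5 8 13 7 12 6)|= 11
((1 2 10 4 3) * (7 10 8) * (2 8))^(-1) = (1 3 4 10 7 8)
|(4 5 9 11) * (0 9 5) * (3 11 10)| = |(0 9 10 3 11 4)| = 6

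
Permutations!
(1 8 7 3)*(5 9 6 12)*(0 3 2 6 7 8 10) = (0 3 1 10)(2 6 12 5 9 7) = [3, 10, 6, 1, 4, 9, 12, 2, 8, 7, 0, 11, 5]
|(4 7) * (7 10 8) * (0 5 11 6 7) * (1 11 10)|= 20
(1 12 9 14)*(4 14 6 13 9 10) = (1 12 10 4 14)(6 13 9) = [0, 12, 2, 3, 14, 5, 13, 7, 8, 6, 4, 11, 10, 9, 1]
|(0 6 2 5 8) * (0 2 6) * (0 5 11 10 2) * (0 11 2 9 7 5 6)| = 6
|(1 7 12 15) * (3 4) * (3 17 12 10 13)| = 9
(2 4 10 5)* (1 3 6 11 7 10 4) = (1 3 6 11 7 10 5 2) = [0, 3, 1, 6, 4, 2, 11, 10, 8, 9, 5, 7]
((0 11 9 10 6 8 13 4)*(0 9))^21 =(0 11)(4 6)(8 9)(10 13)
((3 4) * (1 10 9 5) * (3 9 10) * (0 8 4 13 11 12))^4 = (0 5 11 4 3)(1 12 9 13 8)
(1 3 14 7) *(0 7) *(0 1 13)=[7, 3, 2, 14, 4, 5, 6, 13, 8, 9, 10, 11, 12, 0, 1]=(0 7 13)(1 3 14)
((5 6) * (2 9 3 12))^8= (12)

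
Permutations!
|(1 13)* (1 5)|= 3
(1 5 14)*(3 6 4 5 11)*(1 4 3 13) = (1 11 13)(3 6)(4 5 14) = [0, 11, 2, 6, 5, 14, 3, 7, 8, 9, 10, 13, 12, 1, 4]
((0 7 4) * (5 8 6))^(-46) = ((0 7 4)(5 8 6))^(-46) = (0 4 7)(5 6 8)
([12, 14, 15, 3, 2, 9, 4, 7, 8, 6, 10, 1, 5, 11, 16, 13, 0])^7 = [15, 6, 0, 3, 16, 11, 14, 7, 8, 1, 10, 9, 13, 5, 4, 12, 2]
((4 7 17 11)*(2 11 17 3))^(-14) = (17)(2 11 4 7 3)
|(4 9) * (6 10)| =2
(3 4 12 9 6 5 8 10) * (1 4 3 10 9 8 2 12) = (1 4)(2 12 8 9 6 5) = [0, 4, 12, 3, 1, 2, 5, 7, 9, 6, 10, 11, 8]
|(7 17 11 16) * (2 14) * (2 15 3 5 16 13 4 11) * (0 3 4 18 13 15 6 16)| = |(0 3 5)(2 14 6 16 7 17)(4 11 15)(13 18)| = 6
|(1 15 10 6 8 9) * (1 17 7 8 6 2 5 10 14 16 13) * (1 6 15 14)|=|(1 14 16 13 6 15)(2 5 10)(7 8 9 17)|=12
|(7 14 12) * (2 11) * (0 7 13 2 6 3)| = 9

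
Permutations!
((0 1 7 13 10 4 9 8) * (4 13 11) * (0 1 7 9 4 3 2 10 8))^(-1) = (0 9 1 8 13 10 2 3 11 7)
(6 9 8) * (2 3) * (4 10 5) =(2 3)(4 10 5)(6 9 8) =[0, 1, 3, 2, 10, 4, 9, 7, 6, 8, 5]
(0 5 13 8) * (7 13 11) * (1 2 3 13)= [5, 2, 3, 13, 4, 11, 6, 1, 0, 9, 10, 7, 12, 8]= (0 5 11 7 1 2 3 13 8)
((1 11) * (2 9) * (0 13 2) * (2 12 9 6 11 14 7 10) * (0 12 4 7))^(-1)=((0 13 4 7 10 2 6 11 1 14)(9 12))^(-1)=(0 14 1 11 6 2 10 7 4 13)(9 12)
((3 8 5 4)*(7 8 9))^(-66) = (9)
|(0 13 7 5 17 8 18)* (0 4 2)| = |(0 13 7 5 17 8 18 4 2)| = 9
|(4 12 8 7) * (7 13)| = |(4 12 8 13 7)| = 5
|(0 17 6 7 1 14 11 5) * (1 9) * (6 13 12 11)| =30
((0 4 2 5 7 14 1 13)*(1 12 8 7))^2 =((0 4 2 5 1 13)(7 14 12 8))^2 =(0 2 1)(4 5 13)(7 12)(8 14)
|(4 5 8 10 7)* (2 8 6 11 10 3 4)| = |(2 8 3 4 5 6 11 10 7)| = 9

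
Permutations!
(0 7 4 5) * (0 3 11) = (0 7 4 5 3 11) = [7, 1, 2, 11, 5, 3, 6, 4, 8, 9, 10, 0]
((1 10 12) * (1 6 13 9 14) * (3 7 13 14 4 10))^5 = ((1 3 7 13 9 4 10 12 6 14))^5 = (1 4)(3 10)(6 13)(7 12)(9 14)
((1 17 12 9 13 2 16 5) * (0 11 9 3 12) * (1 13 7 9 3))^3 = ((0 11 3 12 1 17)(2 16 5 13)(7 9))^3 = (0 12)(1 11)(2 13 5 16)(3 17)(7 9)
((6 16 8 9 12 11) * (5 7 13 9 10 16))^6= ((5 7 13 9 12 11 6)(8 10 16))^6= (16)(5 6 11 12 9 13 7)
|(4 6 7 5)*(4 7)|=2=|(4 6)(5 7)|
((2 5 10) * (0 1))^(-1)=(0 1)(2 10 5)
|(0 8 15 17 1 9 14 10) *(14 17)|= 15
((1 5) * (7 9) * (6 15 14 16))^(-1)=(1 5)(6 16 14 15)(7 9)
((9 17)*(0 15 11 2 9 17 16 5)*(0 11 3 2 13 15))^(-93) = ((17)(2 9 16 5 11 13 15 3))^(-93) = (17)(2 5 15 9 11 3 16 13)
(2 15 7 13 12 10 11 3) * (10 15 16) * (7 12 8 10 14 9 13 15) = [0, 1, 16, 2, 4, 5, 6, 15, 10, 13, 11, 3, 7, 8, 9, 12, 14] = (2 16 14 9 13 8 10 11 3)(7 15 12)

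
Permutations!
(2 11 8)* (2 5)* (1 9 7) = [0, 9, 11, 3, 4, 2, 6, 1, 5, 7, 10, 8] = (1 9 7)(2 11 8 5)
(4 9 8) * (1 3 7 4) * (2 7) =(1 3 2 7 4 9 8) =[0, 3, 7, 2, 9, 5, 6, 4, 1, 8]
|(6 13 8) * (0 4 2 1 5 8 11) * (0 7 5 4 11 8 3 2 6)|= |(0 11 7 5 3 2 1 4 6 13 8)|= 11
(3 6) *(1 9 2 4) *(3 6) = (1 9 2 4) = [0, 9, 4, 3, 1, 5, 6, 7, 8, 2]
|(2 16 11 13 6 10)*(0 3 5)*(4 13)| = 21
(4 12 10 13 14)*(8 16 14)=(4 12 10 13 8 16 14)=[0, 1, 2, 3, 12, 5, 6, 7, 16, 9, 13, 11, 10, 8, 4, 15, 14]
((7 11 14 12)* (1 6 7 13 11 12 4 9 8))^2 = (1 7 13 14 9)(4 8 6 12 11)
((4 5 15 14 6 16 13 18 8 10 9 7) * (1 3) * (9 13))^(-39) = ((1 3)(4 5 15 14 6 16 9 7)(8 10 13 18))^(-39) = (1 3)(4 5 15 14 6 16 9 7)(8 10 13 18)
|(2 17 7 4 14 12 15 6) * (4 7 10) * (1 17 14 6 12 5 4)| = 30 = |(1 17 10)(2 14 5 4 6)(12 15)|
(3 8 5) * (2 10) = [0, 1, 10, 8, 4, 3, 6, 7, 5, 9, 2] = (2 10)(3 8 5)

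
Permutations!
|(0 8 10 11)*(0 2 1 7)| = 7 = |(0 8 10 11 2 1 7)|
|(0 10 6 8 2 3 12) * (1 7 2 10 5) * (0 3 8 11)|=18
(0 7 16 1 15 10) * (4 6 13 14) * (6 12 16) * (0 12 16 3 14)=[7, 15, 2, 14, 16, 5, 13, 6, 8, 9, 12, 11, 3, 0, 4, 10, 1]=(0 7 6 13)(1 15 10 12 3 14 4 16)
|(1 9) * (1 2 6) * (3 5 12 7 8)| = |(1 9 2 6)(3 5 12 7 8)| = 20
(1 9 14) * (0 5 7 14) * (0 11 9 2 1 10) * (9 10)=(0 5 7 14 9 11 10)(1 2)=[5, 2, 1, 3, 4, 7, 6, 14, 8, 11, 0, 10, 12, 13, 9]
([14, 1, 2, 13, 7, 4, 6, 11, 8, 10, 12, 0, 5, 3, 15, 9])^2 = (0 15 10 5 7)(4 11 14 9 12)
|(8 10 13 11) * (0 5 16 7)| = |(0 5 16 7)(8 10 13 11)| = 4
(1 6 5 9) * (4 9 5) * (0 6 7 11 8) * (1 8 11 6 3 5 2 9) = (11)(0 3 5 2 9 8)(1 7 6 4) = [3, 7, 9, 5, 1, 2, 4, 6, 0, 8, 10, 11]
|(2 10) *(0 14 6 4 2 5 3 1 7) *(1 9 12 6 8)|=40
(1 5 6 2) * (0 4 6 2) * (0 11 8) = (0 4 6 11 8)(1 5 2) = [4, 5, 1, 3, 6, 2, 11, 7, 0, 9, 10, 8]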